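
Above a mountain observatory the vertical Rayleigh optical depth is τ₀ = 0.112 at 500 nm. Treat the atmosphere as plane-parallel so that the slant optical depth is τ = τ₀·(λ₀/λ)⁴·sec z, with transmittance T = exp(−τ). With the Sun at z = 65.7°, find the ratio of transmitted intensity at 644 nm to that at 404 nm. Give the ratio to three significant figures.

Airmass: sec 65.7° = 2.4300.
τ(644 nm) = 0.112 × (500/644)⁴ × 2.4300 = 0.112 × 0.3634 × 2.4300 = 0.0989.
τ(404 nm) = 0.112 × (500/404)⁴ × 2.4300 = 0.112 × 2.3461 × 2.4300 = 0.6385.
T(644)/T(404) = exp(τ_B − τ_A) = exp(0.5396) = 1.7154.

1.72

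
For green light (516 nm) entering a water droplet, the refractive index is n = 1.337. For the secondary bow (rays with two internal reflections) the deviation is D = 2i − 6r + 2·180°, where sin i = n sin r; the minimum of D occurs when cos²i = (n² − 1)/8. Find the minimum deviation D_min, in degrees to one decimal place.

231.9°

cos²i = (1.78757 − 1)/8 = 0.09845; i = arccos(0.31376) = 71.714°.
sin r = sin 71.714°/1.337 = 0.71017; r = 45.249°.
D_min = 2·71.714° − 6·45.249° + 360° = 231.934°.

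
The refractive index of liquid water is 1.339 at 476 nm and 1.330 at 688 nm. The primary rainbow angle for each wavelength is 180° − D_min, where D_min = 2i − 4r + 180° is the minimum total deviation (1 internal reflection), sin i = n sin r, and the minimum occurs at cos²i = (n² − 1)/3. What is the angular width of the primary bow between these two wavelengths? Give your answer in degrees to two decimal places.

1.30°

At 476 nm (n = 1.339): cos²i = 0.26431 → i = 59.062°, r = 39.834°, D_min = 138.786°, rainbow angle = 41.214°.
At 688 nm (n = 1.330): cos²i = 0.25630 → i = 59.585°, r = 40.422°, D_min = 137.484°, rainbow angle = 42.516°.
Angular width = |41.214° − 42.516°| = 1.303°.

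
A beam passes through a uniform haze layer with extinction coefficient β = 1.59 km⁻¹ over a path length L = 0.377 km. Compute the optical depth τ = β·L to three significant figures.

0.599

τ = β·L = 1.59 × 0.377 = 0.5994.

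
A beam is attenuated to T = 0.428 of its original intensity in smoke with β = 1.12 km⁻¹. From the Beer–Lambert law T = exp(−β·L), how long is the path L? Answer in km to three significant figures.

Beer–Lambert: T = exp(−βL) ⇒ L = −ln(T)/β = −ln(0.428)/1.12 = 0.8486/1.12 = 0.7577 km.

0.758 km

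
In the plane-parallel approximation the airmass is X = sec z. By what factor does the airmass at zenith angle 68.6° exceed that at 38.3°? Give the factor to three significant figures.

X(68.6°)/X(38.3°) = sec 68.6° / sec 38.3° = cos 38.3° / cos 68.6° = 0.7848/0.3649 = 2.1508.

2.15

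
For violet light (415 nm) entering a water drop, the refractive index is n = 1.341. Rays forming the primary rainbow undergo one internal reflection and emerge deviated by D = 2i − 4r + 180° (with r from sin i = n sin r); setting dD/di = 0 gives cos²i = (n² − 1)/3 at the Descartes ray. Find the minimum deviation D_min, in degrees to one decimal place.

cos²i = (1.79828 − 1)/3 = 0.26609; i = arccos(0.51584) = 58.946°.
sin r = sin 58.946°/1.341 = 0.63884; r = 39.705°.
D_min = 2·58.946° − 4·39.705° + 180° = 139.071°.

139.1°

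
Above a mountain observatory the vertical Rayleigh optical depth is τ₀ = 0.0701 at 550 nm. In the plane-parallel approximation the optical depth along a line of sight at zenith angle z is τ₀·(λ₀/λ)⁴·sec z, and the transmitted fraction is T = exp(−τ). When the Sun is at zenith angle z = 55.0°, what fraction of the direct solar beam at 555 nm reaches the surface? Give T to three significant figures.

0.889

sec 55.0° = 1.7434.
τ = 0.0701 × (550/555)⁴ × 1.7434 = 0.0701 × 0.9644 × 1.7434 = 0.1179.
T = exp(−0.1179) = 0.8888.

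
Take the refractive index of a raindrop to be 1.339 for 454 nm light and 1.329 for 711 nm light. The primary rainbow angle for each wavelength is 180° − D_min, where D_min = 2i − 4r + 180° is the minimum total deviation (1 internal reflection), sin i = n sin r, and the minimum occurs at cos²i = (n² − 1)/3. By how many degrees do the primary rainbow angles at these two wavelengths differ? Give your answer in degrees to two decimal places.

At 454 nm (n = 1.339): cos²i = 0.26431 → i = 59.062°, r = 39.834°, D_min = 138.786°, rainbow angle = 41.214°.
At 711 nm (n = 1.329): cos²i = 0.25541 → i = 59.643°, r = 40.487°, D_min = 137.337°, rainbow angle = 42.663°.
Angular width = |41.214° − 42.663°| = 1.450°.

1.45°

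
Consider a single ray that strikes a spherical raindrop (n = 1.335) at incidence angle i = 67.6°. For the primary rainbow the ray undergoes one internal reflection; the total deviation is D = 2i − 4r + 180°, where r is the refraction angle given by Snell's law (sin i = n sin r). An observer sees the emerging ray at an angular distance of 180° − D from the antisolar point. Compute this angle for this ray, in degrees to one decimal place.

sin r = sin 67.6° / 1.335 = 0.9245/1.335 = 0.6925; r = 43.83°.
D = 2·67.6° − 4·43.83° + 180° = 135.20° − 175.33° + 180° = 139.87°.
Angle from antisolar point = 180° − D = 40.13°.

40.1°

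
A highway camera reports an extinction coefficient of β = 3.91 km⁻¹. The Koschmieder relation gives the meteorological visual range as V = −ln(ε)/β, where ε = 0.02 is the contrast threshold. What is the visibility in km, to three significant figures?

V = −ln(0.02) / 3.91 = 3.912 / 3.91 = 1.0005 km.

1.00 km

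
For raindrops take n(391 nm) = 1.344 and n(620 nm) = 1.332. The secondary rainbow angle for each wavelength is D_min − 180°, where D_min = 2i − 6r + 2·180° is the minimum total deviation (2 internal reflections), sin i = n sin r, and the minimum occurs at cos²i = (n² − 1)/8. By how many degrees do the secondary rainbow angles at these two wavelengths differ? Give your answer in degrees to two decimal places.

3.10°

At 391 nm (n = 1.344): cos²i = 0.10079 → i = 71.490°, r = 44.874°, D_min = 233.733°, rainbow angle = 53.733°.
At 620 nm (n = 1.332): cos²i = 0.09678 → i = 71.875°, r = 45.520°, D_min = 230.628°, rainbow angle = 50.628°.
Angular width = |53.733° − 50.628°| = 3.104°.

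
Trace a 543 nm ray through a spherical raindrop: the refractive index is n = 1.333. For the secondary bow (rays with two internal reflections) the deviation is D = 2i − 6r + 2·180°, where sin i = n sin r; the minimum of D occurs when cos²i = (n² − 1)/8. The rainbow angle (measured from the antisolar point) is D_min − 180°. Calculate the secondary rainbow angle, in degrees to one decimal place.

50.9°

cos²i = (1.77689 − 1)/8 = 0.09711; i = arccos(0.31163) = 71.843°.
sin r = sin 71.843°/1.333 = 0.71283; r = 45.466°.
D_min = 2·71.843° − 6·45.466° + 360° = 230.891°.
Rainbow angle = D_min − 180° = 50.891°.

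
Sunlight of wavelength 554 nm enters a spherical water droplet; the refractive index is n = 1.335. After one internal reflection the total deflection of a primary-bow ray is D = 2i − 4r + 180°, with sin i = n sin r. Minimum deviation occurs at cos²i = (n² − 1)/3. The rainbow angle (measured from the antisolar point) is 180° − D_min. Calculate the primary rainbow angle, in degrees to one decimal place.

41.8°

cos²i = (1.78222 − 1)/3 = 0.26074; i = arccos(0.51063) = 59.294°.
sin r = sin 59.294°/1.335 = 0.64405; r = 40.094°.
D_min = 2·59.294° − 4·40.094° + 180° = 138.212°.
Rainbow angle = 180° − D_min = 41.788°.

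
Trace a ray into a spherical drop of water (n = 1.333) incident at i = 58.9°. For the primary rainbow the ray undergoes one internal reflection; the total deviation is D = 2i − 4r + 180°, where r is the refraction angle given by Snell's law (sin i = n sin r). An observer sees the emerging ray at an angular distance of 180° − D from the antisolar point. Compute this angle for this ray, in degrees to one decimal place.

42.1°

sin r = sin 58.9° / 1.333 = 0.8563/1.333 = 0.6424; r = 39.97°.
D = 2·58.9° − 4·39.97° + 180° = 117.80° − 159.87° + 180° = 137.93°.
Angle from antisolar point = 180° − D = 42.07°.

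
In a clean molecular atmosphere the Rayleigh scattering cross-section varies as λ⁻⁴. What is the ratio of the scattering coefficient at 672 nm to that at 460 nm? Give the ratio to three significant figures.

Rayleigh scattering ∝ λ⁻⁴, so the ratio of coefficients is the inverse fourth power of the wavelength ratio.
σ(672)/σ(460) = (460/672)⁴ = (0.6845)⁴ = 0.2196.

0.220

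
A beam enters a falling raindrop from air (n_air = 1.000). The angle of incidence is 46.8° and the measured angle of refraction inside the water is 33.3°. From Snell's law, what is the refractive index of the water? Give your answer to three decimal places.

1.328

n = sin θ_i / sin θ_r = sin 46.8° / sin 33.3° = 0.7290 / 0.5490 = 1.3278.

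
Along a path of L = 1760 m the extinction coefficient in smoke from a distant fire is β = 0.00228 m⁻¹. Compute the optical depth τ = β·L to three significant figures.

τ = β·L = 0.00228 × 1760 = 4.0128.

4.01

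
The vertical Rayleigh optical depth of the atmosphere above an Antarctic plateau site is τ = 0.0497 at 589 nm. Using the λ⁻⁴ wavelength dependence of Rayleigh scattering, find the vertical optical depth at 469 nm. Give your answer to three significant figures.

0.124

τ(469 nm) = τ(589 nm) × (589/469)⁴ = 0.0497 × (1.2559)⁴ = 0.0497 × 2.4875 = 0.1236.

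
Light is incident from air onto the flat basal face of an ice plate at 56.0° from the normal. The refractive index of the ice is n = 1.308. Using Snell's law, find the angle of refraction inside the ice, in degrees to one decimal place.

Snell: sin θ_r = sin θ_i / n = sin 56.0° / 1.308 = 0.8290 / 1.308 = 0.6338.
θ_r = arcsin(0.6338) = 39.33°.

39.3°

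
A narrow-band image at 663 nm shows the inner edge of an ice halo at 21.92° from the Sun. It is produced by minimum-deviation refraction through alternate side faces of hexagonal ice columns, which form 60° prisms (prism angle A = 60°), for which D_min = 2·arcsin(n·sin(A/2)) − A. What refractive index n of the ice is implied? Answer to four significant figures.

1.311

Rearranging: n = sin((D_min + A)/2) / sin(A/2).
(D_min + A)/2 = (21.92° + 60°)/2 = 40.960°.
n = sin 40.960° / sin 30° = 0.6555 / 0.5000 = 1.3111.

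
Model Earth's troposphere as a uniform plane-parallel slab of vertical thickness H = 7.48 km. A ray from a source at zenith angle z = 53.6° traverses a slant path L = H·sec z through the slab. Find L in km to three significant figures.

sec z = 1/cos 53.6° = 1.6852.
L = 7.48 × 1.6852 = 12.605 km.

12.6 km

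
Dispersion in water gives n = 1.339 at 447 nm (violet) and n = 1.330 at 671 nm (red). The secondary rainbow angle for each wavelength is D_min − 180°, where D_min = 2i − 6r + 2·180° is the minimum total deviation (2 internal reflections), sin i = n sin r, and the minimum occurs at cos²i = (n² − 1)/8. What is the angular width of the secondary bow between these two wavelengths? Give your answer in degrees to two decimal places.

2.35°

At 447 nm (n = 1.339): cos²i = 0.09912 → i = 71.650°, r = 45.141°, D_min = 232.451°, rainbow angle = 52.451°.
At 671 nm (n = 1.330): cos²i = 0.09611 → i = 71.940°, r = 45.630°, D_min = 230.101°, rainbow angle = 50.101°.
Angular width = |52.451° − 50.101°| = 2.350°.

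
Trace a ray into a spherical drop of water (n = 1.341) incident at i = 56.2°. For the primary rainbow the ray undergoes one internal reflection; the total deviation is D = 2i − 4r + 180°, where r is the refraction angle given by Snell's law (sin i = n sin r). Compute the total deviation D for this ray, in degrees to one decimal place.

139.2°

sin r = sin 56.2° / 1.341 = 0.8310/1.341 = 0.6197; r = 38.29°.
D = 2·56.2° − 4·38.29° + 180° = 112.40° − 153.17° + 180° = 139.23°.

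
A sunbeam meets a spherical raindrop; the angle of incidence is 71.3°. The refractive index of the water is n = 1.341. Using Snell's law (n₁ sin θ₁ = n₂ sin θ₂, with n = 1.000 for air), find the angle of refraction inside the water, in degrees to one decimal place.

44.9°

Snell: sin θ_r = sin θ_i / n = sin 71.3° / 1.341 = 0.9472 / 1.341 = 0.7063.
θ_r = arcsin(0.7063) = 44.94°.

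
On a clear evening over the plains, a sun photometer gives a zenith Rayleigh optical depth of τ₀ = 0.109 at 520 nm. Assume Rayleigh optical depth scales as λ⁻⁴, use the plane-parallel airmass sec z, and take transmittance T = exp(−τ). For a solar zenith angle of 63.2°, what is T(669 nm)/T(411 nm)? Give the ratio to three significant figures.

1.70

Airmass: sec 63.2° = 2.2179.
τ(669 nm) = 0.109 × (520/669)⁴ × 2.2179 = 0.109 × 0.3650 × 2.2179 = 0.0882.
τ(411 nm) = 0.109 × (520/411)⁴ × 2.2179 = 0.109 × 2.5624 × 2.2179 = 0.6195.
T(669)/T(411) = exp(τ_B − τ_A) = exp(0.5312) = 1.7010.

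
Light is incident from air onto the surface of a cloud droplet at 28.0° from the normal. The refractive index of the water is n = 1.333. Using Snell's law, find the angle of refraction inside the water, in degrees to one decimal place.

Snell: sin θ_r = sin θ_i / n = sin 28.0° / 1.333 = 0.4695 / 1.333 = 0.3522.
θ_r = arcsin(0.3522) = 20.62°.

20.6°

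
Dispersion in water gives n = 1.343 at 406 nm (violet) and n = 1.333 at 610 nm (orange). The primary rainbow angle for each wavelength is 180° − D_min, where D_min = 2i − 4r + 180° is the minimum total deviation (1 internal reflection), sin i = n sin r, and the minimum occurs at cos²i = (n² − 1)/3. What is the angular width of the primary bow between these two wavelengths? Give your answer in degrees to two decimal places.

1.43°

At 406 nm (n = 1.343): cos²i = 0.26788 → i = 58.830°, r = 39.577°, D_min = 139.354°, rainbow angle = 40.646°.
At 610 nm (n = 1.333): cos²i = 0.25896 → i = 59.410°, r = 40.225°, D_min = 137.922°, rainbow angle = 42.078°.
Angular width = |40.646° − 42.078°| = 1.432°.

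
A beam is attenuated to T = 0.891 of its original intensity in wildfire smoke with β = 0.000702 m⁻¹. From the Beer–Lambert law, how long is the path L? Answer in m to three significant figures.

164 m

Beer–Lambert: T = exp(−βL) ⇒ L = −ln(T)/β = −ln(0.891)/0.000702 = 0.1154/0.000702 = 164.4 m.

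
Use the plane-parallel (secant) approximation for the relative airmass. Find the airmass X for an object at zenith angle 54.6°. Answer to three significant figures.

1.73

X = sec z = 1/cos 54.6° = 1/0.5793 = 1.7263.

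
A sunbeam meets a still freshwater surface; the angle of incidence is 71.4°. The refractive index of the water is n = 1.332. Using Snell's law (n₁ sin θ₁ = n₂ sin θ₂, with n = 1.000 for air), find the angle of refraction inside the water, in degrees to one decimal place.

Snell: sin θ_r = sin θ_i / n = sin 71.4° / 1.332 = 0.9478 / 1.332 = 0.7115.
θ_r = arcsin(0.7115) = 45.36°.

45.4°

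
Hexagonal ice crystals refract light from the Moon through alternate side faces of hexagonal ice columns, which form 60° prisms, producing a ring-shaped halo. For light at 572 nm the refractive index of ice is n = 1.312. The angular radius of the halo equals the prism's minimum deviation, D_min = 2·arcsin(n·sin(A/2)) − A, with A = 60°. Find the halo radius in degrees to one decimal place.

22.0°

n·sin(A/2) = 1.312 × sin 30° = 1.312 × 0.5000 = 0.6560.
D_min = 2·arcsin(0.6560) − 60° = 2 × 40.996° − 60° = 21.991°.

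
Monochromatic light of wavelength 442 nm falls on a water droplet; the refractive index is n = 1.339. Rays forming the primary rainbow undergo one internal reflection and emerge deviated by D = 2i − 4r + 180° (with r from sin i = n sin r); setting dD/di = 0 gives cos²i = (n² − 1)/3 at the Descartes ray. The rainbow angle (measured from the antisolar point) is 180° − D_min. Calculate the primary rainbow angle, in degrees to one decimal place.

cos²i = (1.79292 − 1)/3 = 0.26431; i = arccos(0.51411) = 59.062°.
sin r = sin 59.062°/1.339 = 0.64057; r = 39.834°.
D_min = 2·59.062° − 4·39.834° + 180° = 138.786°.
Rainbow angle = 180° − D_min = 41.214°.

41.2°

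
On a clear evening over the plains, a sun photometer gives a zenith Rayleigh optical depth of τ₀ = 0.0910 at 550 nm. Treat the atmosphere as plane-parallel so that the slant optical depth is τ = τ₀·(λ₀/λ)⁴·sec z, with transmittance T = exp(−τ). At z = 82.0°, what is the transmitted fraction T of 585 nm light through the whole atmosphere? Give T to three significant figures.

0.600

sec 82.0° = 7.1853.
τ = 0.0910 × (550/585)⁴ × 7.1853 = 0.0910 × 0.7813 × 7.1853 = 0.5109.
T = exp(−0.5109) = 0.6000.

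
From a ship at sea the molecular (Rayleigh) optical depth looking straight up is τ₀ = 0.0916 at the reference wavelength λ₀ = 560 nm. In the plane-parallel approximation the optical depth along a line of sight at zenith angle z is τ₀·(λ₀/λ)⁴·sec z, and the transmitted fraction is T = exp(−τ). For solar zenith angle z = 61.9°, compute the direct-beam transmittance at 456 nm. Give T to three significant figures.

sec 61.9° = 2.1231.
τ = 0.0916 × (560/456)⁴ × 2.1231 = 0.0916 × 2.2745 × 2.1231 = 0.4423.
T = exp(−0.4423) = 0.6425.

0.643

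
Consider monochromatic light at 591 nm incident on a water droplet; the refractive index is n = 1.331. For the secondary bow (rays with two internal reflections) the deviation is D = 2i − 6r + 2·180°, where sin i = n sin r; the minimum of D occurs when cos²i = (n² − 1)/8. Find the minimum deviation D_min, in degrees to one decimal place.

cos²i = (1.77156 − 1)/8 = 0.09645; i = arccos(0.31056) = 71.907°.
sin r = sin 71.907°/1.331 = 0.71417; r = 45.575°.
D_min = 2·71.907° − 6·45.575° + 360° = 230.365°.

230.4°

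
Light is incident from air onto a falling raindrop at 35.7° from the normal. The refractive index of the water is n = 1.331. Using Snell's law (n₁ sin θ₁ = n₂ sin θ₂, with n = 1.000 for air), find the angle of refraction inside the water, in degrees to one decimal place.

Snell: sin θ_r = sin θ_i / n = sin 35.7° / 1.331 = 0.5835 / 1.331 = 0.4384.
θ_r = arcsin(0.4384) = 26.00°.

26.0°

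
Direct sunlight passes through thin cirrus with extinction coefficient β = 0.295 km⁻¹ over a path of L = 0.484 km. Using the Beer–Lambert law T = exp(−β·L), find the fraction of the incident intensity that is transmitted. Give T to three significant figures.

0.867

τ = β·L = 0.295 × 0.484 = 0.1428.
T = exp(−0.1428) = 0.8669.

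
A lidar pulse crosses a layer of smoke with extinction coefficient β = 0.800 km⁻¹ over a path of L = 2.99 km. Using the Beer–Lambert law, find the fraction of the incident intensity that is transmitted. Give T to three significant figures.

0.0914

τ = β·L = 0.800 × 2.99 = 2.3920.
T = exp(−2.3920) = 0.0914.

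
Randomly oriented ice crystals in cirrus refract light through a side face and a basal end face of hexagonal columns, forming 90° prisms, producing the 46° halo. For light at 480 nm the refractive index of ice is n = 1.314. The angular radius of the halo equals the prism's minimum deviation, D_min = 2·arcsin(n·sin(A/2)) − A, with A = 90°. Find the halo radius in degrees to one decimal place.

46.6°

n·sin(A/2) = 1.314 × sin 45° = 1.314 × 0.7071 = 0.9291.
D_min = 2·arcsin(0.9291) − 90° = 2 × 68.301° − 90° = 46.602°.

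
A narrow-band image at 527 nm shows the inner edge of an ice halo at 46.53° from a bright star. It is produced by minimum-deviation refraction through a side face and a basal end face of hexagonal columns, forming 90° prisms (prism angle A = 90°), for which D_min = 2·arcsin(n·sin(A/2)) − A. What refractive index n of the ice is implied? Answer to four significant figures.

1.314

Rearranging: n = sin((D_min + A)/2) / sin(A/2).
(D_min + A)/2 = (46.53° + 90°)/2 = 68.265°.
n = sin 68.265° / sin 45° = 0.9289 / 0.7071 = 1.3137.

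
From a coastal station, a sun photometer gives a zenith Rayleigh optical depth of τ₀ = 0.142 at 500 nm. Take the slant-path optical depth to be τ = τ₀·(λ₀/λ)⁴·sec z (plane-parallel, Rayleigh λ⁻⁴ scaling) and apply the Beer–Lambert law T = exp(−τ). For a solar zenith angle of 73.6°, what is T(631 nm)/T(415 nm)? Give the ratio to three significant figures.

2.37

Airmass: sec 73.6° = 3.5418.
τ(631 nm) = 0.142 × (500/631)⁴ × 3.5418 = 0.142 × 0.3942 × 3.5418 = 0.1983.
τ(415 nm) = 0.142 × (500/415)⁴ × 3.5418 = 0.142 × 2.1071 × 3.5418 = 1.0597.
T(631)/T(415) = exp(τ_B − τ_A) = exp(0.8615) = 2.3666.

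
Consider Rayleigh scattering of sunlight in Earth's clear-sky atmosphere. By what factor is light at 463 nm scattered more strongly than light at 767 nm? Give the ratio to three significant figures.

Rayleigh scattering ∝ λ⁻⁴, so the ratio of coefficients is the inverse fourth power of the wavelength ratio.
σ(463)/σ(767) = (767/463)⁴ = (1.6566)⁴ = 7.531.

7.53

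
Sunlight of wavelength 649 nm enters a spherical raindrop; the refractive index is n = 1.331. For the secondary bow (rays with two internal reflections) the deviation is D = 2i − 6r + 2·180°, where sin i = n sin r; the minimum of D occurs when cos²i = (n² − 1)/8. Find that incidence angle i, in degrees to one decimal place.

71.9°

cos²i = (1.331² − 1)/8 = (1.77156 − 1)/8 = 0.09645.
cos i = 0.31056, so i = 71.907°.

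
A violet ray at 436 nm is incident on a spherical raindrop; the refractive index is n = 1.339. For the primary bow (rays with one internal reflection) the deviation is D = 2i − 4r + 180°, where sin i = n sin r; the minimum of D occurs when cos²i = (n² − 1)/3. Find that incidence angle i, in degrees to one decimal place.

59.1°

cos²i = (1.339² − 1)/3 = (1.79292 − 1)/3 = 0.26431.
cos i = 0.51411, so i = 59.062°.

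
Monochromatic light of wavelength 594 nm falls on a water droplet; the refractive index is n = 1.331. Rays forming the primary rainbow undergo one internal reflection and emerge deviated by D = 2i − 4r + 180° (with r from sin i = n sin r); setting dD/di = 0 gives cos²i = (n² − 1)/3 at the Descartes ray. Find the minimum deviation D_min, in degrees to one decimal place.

cos²i = (1.77156 − 1)/3 = 0.25719; i = arccos(0.50714) = 59.527°.
sin r = sin 59.527°/1.331 = 0.64753; r = 40.356°.
D_min = 2·59.527° − 4·40.356° + 180° = 137.630°.

137.6°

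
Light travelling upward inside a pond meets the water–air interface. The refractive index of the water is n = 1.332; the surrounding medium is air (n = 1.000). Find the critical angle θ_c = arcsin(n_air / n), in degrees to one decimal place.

sin θ_c = n_air / n = 1.000 / 1.332 = 0.7508.
θ_c = arcsin(0.7508) = 48.66°.

48.7°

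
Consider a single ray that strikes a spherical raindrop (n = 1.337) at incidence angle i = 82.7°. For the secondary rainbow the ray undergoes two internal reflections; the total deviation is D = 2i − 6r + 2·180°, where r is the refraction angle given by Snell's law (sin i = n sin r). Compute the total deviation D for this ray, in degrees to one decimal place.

238.0°

sin r = sin 82.7° / 1.337 = 0.9919/1.337 = 0.7419; r = 47.89°.
D = 2·82.7° − 6·47.89° + 2·180° = 165.40° − 287.35° + 360° = 238.05°.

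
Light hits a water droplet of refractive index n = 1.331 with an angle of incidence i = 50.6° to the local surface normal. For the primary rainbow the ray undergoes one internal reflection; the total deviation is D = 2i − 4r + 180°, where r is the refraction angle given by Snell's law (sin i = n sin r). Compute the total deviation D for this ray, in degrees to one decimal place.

sin r = sin 50.6° / 1.331 = 0.7727/1.331 = 0.5806; r = 35.49°.
D = 2·50.6° − 4·35.49° + 180° = 101.20° − 141.96° + 180° = 139.24°.

139.2°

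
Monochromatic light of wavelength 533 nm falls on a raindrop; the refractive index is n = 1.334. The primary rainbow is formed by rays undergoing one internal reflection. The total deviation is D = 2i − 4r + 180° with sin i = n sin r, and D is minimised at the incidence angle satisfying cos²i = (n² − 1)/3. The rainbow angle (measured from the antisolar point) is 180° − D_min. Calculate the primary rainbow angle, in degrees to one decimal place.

cos²i = (1.77956 − 1)/3 = 0.25985; i = arccos(0.50976) = 59.352°.
sin r = sin 59.352°/1.334 = 0.64492; r = 40.159°.
D_min = 2·59.352° − 4·40.159° + 180° = 138.067°.
Rainbow angle = 180° − D_min = 41.933°.

41.9°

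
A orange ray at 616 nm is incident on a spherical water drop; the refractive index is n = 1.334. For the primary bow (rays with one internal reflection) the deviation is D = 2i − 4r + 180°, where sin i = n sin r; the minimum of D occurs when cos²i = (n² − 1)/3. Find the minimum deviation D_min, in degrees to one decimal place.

cos²i = (1.77956 − 1)/3 = 0.25985; i = arccos(0.50976) = 59.352°.
sin r = sin 59.352°/1.334 = 0.64492; r = 40.159°.
D_min = 2·59.352° − 4·40.159° + 180° = 138.067°.

138.1°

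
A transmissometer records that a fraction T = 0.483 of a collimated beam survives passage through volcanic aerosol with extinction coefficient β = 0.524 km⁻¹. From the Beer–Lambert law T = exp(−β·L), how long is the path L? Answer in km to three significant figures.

Beer–Lambert: T = exp(−βL) ⇒ L = −ln(T)/β = −ln(0.483)/0.524 = 0.7277/0.524 = 1.389 km.

1.39 km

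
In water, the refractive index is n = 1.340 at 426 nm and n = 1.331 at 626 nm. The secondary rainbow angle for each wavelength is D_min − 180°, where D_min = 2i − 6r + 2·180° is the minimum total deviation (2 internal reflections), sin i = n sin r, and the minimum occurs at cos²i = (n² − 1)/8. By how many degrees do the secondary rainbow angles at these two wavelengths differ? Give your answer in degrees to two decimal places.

2.34°

At 426 nm (n = 1.340): cos²i = 0.09945 → i = 71.618°, r = 45.088°, D_min = 232.709°, rainbow angle = 52.709°.
At 626 nm (n = 1.331): cos²i = 0.09645 → i = 71.907°, r = 45.575°, D_min = 230.365°, rainbow angle = 50.365°.
Angular width = |52.709° − 50.365°| = 2.344°.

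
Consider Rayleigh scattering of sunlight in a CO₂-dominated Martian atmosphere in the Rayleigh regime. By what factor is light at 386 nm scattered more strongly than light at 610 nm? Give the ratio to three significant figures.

6.24

Rayleigh scattering ∝ λ⁻⁴, so the ratio of coefficients is the inverse fourth power of the wavelength ratio.
σ(386)/σ(610) = (610/386)⁴ = (1.5803)⁴ = 6.237.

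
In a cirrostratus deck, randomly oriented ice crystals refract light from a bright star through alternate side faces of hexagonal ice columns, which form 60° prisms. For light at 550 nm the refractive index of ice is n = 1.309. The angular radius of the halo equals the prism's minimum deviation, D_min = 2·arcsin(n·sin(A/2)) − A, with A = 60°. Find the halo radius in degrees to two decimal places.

21.76°

n·sin(A/2) = 1.309 × sin 30° = 1.309 × 0.5000 = 0.6545.
D_min = 2·arcsin(0.6545) − 60° = 2 × 40.882° − 60° = 21.763°.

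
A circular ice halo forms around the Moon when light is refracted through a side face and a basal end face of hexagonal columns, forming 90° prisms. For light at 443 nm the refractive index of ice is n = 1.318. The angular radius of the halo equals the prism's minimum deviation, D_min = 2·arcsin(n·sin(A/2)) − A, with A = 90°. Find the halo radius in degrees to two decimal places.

n·sin(A/2) = 1.318 × sin 45° = 1.318 × 0.7071 = 0.9320.
D_min = 2·arcsin(0.9320) − 90° = 2 × 68.743° − 90° = 47.487°.

47.49°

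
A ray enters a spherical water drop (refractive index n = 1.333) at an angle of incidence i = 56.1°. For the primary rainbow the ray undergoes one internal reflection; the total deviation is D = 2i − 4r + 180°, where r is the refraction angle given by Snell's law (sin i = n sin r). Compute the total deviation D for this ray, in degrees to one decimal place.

sin r = sin 56.1° / 1.333 = 0.8300/1.333 = 0.6227; r = 38.51°.
D = 2·56.1° − 4·38.51° + 180° = 112.20° − 154.04° + 180° = 138.16°.

138.2°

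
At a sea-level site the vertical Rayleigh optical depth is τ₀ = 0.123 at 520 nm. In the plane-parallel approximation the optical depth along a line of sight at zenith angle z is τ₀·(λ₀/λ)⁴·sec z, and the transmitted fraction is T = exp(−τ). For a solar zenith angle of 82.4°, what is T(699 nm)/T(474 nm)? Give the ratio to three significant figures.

2.89

Airmass: sec 82.4° = 7.5611.
τ(699 nm) = 0.123 × (520/699)⁴ × 7.5611 = 0.123 × 0.3063 × 7.5611 = 0.2848.
τ(474 nm) = 0.123 × (520/474)⁴ × 7.5611 = 0.123 × 1.4484 × 7.5611 = 1.3471.
T(699)/T(474) = exp(τ_B − τ_A) = exp(1.0622) = 2.8928.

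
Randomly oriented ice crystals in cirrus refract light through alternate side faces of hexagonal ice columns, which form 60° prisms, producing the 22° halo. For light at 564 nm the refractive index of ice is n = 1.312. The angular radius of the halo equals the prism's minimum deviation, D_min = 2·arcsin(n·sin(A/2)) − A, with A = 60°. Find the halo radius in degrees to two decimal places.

n·sin(A/2) = 1.312 × sin 30° = 1.312 × 0.5000 = 0.6560.
D_min = 2·arcsin(0.6560) − 60° = 2 × 40.996° − 60° = 21.991°.

21.99°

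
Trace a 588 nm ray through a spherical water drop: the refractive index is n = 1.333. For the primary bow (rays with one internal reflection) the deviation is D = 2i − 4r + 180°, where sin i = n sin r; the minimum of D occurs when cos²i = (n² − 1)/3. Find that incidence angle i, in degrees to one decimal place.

cos²i = (1.333² − 1)/3 = (1.77689 − 1)/3 = 0.25896.
cos i = 0.50888, so i = 59.410°.

59.4°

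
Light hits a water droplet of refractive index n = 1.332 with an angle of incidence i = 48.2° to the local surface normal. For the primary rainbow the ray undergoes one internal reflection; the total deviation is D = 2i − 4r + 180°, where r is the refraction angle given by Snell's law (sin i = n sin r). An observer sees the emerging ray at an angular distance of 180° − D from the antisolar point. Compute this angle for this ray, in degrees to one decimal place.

39.7°

sin r = sin 48.2° / 1.332 = 0.7455/1.332 = 0.5597; r = 34.03°.
D = 2·48.2° − 4·34.03° + 180° = 96.40° − 136.13° + 180° = 140.27°.
Angle from antisolar point = 180° − D = 39.73°.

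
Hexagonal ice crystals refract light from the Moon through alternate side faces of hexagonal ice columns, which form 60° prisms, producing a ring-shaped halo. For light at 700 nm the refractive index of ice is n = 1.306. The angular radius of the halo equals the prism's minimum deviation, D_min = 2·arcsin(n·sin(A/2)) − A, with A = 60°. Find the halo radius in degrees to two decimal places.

21.54°

n·sin(A/2) = 1.306 × sin 30° = 1.306 × 0.5000 = 0.6530.
D_min = 2·arcsin(0.6530) − 60° = 2 × 40.768° − 60° = 21.536°.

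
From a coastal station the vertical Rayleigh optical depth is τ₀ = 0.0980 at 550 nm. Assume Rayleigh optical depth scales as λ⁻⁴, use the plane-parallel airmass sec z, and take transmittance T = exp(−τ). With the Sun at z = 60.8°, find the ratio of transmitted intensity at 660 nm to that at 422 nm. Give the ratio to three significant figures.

1.62

Airmass: sec 60.8° = 2.0498.
τ(660 nm) = 0.0980 × (550/660)⁴ × 2.0498 = 0.0980 × 0.4823 × 2.0498 = 0.0969.
τ(422 nm) = 0.0980 × (550/422)⁴ × 2.0498 = 0.0980 × 2.8854 × 2.0498 = 0.5796.
T(660)/T(422) = exp(τ_B − τ_A) = exp(0.4827) = 1.6205.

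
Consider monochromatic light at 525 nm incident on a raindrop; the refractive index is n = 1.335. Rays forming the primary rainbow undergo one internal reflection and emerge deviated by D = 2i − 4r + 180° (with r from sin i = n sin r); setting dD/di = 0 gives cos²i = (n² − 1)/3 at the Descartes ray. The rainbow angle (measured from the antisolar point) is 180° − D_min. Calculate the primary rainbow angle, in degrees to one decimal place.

cos²i = (1.78222 − 1)/3 = 0.26074; i = arccos(0.51063) = 59.294°.
sin r = sin 59.294°/1.335 = 0.64405; r = 40.094°.
D_min = 2·59.294° − 4·40.094° + 180° = 138.212°.
Rainbow angle = 180° − D_min = 41.788°.

41.8°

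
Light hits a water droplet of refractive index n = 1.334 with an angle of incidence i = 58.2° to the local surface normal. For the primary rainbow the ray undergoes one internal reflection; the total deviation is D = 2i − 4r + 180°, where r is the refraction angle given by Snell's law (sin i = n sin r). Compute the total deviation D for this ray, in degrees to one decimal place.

sin r = sin 58.2° / 1.334 = 0.8499/1.334 = 0.6371; r = 39.58°.
D = 2·58.2° − 4·39.58° + 180° = 116.40° − 158.30° + 180° = 138.10°.

138.1°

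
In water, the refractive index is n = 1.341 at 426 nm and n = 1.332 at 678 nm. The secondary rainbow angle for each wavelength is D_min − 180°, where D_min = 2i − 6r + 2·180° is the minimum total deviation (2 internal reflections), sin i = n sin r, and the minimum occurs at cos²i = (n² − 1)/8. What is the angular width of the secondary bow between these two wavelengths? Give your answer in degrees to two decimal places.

At 426 nm (n = 1.341): cos²i = 0.09979 → i = 71.586°, r = 45.034°, D_min = 232.966°, rainbow angle = 52.966°.
At 678 nm (n = 1.332): cos²i = 0.09678 → i = 71.875°, r = 45.520°, D_min = 230.628°, rainbow angle = 50.628°.
Angular width = |52.966° − 50.628°| = 2.337°.

2.34°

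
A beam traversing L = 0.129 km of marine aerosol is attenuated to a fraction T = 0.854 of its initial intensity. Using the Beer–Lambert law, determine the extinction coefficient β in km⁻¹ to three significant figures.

1.22 km⁻¹

Beer–Lambert: T = exp(−βL) ⇒ β = −ln(T)/L = −ln(0.854)/0.129 = 0.1578/0.129 = 1.223 km⁻¹.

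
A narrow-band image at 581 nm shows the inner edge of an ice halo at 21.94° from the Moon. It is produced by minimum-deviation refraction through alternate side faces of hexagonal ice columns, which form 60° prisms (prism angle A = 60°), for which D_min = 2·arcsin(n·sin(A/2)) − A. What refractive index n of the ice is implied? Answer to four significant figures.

Rearranging: n = sin((D_min + A)/2) / sin(A/2).
(D_min + A)/2 = (21.94° + 60°)/2 = 40.970°.
n = sin 40.970° / sin 30° = 0.6557 / 0.5000 = 1.3113.

1.311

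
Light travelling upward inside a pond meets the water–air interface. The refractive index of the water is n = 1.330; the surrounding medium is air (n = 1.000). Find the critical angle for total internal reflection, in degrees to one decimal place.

48.8°

sin θ_c = n_air / n = 1.000 / 1.330 = 0.7519.
θ_c = arcsin(0.7519) = 48.75°.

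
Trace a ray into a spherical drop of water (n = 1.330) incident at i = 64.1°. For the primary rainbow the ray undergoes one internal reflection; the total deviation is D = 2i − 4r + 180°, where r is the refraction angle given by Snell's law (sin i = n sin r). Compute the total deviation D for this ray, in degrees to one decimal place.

138.0°

sin r = sin 64.1° / 1.330 = 0.8996/1.330 = 0.6764; r = 42.56°.
D = 2·64.1° − 4·42.56° + 180° = 128.20° − 170.24° + 180° = 137.96°.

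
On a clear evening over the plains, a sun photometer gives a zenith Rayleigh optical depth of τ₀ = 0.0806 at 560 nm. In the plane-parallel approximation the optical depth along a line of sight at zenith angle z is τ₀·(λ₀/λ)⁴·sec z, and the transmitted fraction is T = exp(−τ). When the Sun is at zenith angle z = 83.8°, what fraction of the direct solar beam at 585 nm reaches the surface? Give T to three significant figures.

0.534

sec 83.8° = 9.2593.
τ = 0.0806 × (560/585)⁴ × 9.2593 = 0.0806 × 0.8397 × 9.2593 = 0.6267.
T = exp(−0.6267) = 0.5344.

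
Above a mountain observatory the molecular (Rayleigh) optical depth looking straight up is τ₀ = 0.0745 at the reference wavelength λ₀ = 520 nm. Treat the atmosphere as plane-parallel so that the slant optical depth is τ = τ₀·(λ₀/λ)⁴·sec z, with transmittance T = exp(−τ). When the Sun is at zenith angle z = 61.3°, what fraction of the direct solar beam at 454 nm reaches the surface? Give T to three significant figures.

sec 61.3° = 2.0824.
τ = 0.0745 × (520/454)⁴ × 2.0824 = 0.0745 × 1.7210 × 2.0824 = 0.2670.
T = exp(−0.2670) = 0.7657.

0.766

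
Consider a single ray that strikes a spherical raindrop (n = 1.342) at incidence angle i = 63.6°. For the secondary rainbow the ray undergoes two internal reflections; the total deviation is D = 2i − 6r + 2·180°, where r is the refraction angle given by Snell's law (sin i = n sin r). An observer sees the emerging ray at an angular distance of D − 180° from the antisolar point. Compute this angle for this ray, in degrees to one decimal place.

56.0°

sin r = sin 63.6° / 1.342 = 0.8957/1.342 = 0.6674; r = 41.87°.
D = 2·63.6° − 6·41.87° + 2·180° = 127.20° − 251.22° + 360° = 235.98°.
Angle from antisolar point = D − 180° = 55.98°.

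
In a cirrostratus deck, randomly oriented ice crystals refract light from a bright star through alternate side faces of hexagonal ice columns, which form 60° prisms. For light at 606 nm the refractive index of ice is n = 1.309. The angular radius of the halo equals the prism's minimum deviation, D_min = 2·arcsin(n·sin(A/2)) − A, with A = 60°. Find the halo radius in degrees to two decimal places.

n·sin(A/2) = 1.309 × sin 30° = 1.309 × 0.5000 = 0.6545.
D_min = 2·arcsin(0.6545) − 60° = 2 × 40.882° − 60° = 21.763°.

21.76°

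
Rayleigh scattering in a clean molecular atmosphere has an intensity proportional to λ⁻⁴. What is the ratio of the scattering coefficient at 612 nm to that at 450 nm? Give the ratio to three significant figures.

0.292

Rayleigh scattering ∝ λ⁻⁴, so the ratio of coefficients is the inverse fourth power of the wavelength ratio.
σ(612)/σ(450) = (450/612)⁴ = (0.7353)⁴ = 0.2923.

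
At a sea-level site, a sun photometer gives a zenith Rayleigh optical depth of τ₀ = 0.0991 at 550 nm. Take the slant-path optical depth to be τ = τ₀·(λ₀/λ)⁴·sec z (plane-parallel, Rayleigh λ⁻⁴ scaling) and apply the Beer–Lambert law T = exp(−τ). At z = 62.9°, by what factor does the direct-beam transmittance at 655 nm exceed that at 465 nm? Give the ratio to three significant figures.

Airmass: sec 62.9° = 2.1952.
τ(655 nm) = 0.0991 × (550/655)⁴ × 2.1952 = 0.0991 × 0.4971 × 2.1952 = 0.1082.
τ(465 nm) = 0.0991 × (550/465)⁴ × 2.1952 = 0.0991 × 1.9572 × 2.1952 = 0.4258.
T(655)/T(465) = exp(τ_B − τ_A) = exp(0.3176) = 1.3739.

1.37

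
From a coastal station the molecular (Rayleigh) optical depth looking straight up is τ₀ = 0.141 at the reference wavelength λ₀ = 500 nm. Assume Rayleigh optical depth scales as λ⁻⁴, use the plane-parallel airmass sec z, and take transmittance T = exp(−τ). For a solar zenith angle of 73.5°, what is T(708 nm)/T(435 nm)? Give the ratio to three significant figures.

Airmass: sec 73.5° = 3.5209.
τ(708 nm) = 0.141 × (500/708)⁴ × 3.5209 = 0.141 × 0.2487 × 3.5209 = 0.1235.
τ(435 nm) = 0.141 × (500/435)⁴ × 3.5209 = 0.141 × 1.7455 × 3.5209 = 0.8666.
T(708)/T(435) = exp(τ_B − τ_A) = exp(0.7431) = 2.1024.

2.10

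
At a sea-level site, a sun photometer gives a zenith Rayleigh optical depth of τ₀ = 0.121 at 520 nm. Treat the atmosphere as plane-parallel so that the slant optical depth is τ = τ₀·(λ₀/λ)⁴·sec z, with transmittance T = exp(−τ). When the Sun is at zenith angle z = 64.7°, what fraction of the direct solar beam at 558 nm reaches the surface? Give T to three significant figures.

0.808

sec 64.7° = 2.3400.
τ = 0.121 × (520/558)⁴ × 2.3400 = 0.121 × 0.7542 × 2.3400 = 0.2135.
T = exp(−0.2135) = 0.8077.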